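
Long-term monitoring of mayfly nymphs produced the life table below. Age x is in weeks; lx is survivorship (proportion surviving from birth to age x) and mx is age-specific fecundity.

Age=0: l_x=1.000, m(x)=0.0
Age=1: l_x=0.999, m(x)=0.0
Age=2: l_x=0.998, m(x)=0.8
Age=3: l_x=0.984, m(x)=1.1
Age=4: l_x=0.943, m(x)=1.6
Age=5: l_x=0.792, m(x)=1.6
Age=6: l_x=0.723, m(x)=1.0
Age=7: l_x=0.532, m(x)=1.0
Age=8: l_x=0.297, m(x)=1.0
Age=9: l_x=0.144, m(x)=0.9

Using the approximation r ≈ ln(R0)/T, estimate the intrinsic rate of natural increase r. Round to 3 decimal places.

R0 = Σ lx·mx = 0 + 0 + 0.7984 + 1.0824 + 1.5088 + 1.2672 + 0.723 + 0.532 + 0.297 + 0.1296 = 6.3384
Σ x·lx·mx = 28.8196; T = 28.8196/6.3384 = 4.54683…
r ≈ ln(R0)/T = ln(6.3384)/4.54683… = 0.40614… → 0.406

0.406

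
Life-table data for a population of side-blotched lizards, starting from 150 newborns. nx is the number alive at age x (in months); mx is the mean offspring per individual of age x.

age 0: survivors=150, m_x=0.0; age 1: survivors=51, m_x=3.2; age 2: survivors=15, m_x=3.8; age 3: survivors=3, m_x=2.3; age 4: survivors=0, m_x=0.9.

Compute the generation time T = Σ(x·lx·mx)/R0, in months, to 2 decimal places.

lx = nx/n0 = nx/150: 1, 0.34, 0.1, 0.02, 0
lx·mx: 0, 1.088, 0.38, 0.046, 0 → R0 = 1.514
x·lx·mx: 0, 1.088, 0.76, 0.138, 0 → Σ = 1.986
T = 1.986 / 1.514 = 1.311757… → 1.31

1.31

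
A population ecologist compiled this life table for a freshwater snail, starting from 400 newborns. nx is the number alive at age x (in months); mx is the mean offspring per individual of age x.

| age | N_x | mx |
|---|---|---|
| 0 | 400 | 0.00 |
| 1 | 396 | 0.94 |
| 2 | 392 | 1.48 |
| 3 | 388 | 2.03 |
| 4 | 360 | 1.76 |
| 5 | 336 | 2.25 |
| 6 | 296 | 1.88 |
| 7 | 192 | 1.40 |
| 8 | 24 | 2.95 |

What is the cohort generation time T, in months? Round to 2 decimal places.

3.97

lx = nx/n0 = nx/400: 1, 0.99, 0.98, 0.97, 0.9, 0.84, 0.74, 0.48, 0.06
lx·mx: 0, 0.9306, 1.4504, 1.9691, 1.584, 1.89, 1.3912, 0.672, 0.177 → R0 = 10.0643
x·lx·mx: 0, 0.9306, 2.9008, 5.9073, 6.336, 9.45, 8.3472, 4.704, 1.416 → Σ = 39.9919
T = 39.9919 / 10.0643 = 3.973639… → 3.97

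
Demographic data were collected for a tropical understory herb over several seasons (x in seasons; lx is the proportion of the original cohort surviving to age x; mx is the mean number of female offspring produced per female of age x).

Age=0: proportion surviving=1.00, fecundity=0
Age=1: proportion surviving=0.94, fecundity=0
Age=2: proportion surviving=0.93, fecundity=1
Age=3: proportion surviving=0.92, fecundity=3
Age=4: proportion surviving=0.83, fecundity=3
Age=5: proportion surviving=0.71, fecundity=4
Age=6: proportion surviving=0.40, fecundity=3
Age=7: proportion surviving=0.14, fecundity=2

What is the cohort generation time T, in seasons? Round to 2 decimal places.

4.14

lx·mx: 0, 0, 0.93, 2.76, 2.49, 2.84, 1.2, 0.28 → R0 = 10.5
x·lx·mx: 0, 0, 1.86, 8.28, 9.96, 14.2, 7.2, 1.96 → Σ = 43.46
T = 43.46 / 10.5 = 4.139048… → 4.14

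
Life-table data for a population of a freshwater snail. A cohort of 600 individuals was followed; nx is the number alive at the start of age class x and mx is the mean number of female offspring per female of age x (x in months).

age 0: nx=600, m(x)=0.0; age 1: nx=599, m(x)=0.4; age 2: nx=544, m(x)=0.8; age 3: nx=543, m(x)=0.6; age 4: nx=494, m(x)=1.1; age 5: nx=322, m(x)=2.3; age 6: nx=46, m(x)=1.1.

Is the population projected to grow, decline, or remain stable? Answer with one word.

lx = nx/n0 = nx/600: 1, 0.99833…, 0.90667…, 0.905, 0.82333…, 0.53667…, 0.07667…
R0 = Σ lx·mx = 0 + 0.399333… + 0.725333… + 0.543 + 0.905667… + 1.234333… + 0.084333… = 3.892…
R0 > 1, so the population is growing.

growing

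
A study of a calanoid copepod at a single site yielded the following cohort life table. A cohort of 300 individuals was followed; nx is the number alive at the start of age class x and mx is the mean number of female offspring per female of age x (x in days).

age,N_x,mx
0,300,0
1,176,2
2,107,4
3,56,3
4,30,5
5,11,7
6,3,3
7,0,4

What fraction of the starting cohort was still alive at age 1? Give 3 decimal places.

l_1 = n_1/n_0 = 176/300 = 0.586667… → 0.587

0.587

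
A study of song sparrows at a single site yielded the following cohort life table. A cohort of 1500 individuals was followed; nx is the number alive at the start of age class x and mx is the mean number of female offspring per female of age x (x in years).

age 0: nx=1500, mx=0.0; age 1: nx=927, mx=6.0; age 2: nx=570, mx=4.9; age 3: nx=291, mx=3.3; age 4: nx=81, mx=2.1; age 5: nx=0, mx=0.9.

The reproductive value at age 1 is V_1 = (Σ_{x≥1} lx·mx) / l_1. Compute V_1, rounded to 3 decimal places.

lx = nx/n0 = nx/1500: 1, 0.618, 0.38, 0.194, 0.054, 0
lx·mx for x ≥ 1: 3.708, 1.862, 0.6402, 0.1134, 0 → sum = 6.3236
V_1 = 6.3236 / l_1 = 6.3236 / 0.618 = 10.232362… → 10.232

10.232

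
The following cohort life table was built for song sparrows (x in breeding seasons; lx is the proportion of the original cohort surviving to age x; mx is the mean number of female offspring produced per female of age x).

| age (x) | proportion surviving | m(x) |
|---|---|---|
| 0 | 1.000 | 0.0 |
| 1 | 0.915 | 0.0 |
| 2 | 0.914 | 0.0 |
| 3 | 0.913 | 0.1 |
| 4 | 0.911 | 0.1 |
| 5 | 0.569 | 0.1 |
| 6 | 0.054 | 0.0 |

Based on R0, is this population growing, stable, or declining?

declining

R0 = Σ lx·mx = 0 + 0 + 0 + 0.0913 + 0.0911 + 0.0569 + 0 = 0.2393
R0 < 1, so the population is declining.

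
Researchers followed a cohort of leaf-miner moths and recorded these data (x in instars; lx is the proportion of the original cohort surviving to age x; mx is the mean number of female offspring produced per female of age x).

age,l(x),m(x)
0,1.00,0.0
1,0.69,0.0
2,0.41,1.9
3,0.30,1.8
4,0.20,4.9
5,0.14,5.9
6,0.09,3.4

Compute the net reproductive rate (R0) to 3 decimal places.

lx·mx by age: 0, 0, 0.779, 0.54, 0.98, 0.826, 0.306
R0 = Σ lx·mx = 3.431 → 3.431

3.431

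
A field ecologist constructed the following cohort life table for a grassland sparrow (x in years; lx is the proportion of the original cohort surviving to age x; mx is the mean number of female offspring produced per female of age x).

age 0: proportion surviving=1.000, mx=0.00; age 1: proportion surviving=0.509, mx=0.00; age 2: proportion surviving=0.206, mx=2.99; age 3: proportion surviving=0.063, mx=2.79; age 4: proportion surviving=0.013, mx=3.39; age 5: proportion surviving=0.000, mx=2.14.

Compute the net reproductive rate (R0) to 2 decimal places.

lx·mx by age: 0, 0, 0.61594, 0.17577, 0.04407, 0
R0 = Σ lx·mx = 0.83578 → 0.84

0.84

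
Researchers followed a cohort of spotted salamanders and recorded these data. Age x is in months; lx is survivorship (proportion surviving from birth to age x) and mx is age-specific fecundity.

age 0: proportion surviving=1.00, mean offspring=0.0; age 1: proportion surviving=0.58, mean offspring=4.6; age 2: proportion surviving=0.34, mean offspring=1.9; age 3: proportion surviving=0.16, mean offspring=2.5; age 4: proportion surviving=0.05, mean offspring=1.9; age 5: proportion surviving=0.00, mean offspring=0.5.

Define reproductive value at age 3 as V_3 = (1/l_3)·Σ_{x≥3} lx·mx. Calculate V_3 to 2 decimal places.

3.09

lx·mx for x ≥ 3: 0.4, 0.095, 0 → sum = 0.495
V_3 = 0.495 / l_3 = 0.495 / 0.16 = 3.09375 → 3.09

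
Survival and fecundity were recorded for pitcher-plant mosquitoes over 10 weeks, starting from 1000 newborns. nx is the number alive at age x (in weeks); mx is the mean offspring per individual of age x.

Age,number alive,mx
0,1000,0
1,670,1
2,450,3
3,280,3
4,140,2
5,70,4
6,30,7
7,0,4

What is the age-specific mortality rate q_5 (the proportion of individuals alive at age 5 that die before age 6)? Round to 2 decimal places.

lx = nx/n0 = nx/1000: 1, 0.67, 0.45, 0.28, 0.14, 0.07, 0.03, 0
q_5 = (l_5 − l_6) / l_5 = (0.07 − 0.03) / 0.07
     = 0.04 / 0.07 = 0.571429… → 0.57

0.57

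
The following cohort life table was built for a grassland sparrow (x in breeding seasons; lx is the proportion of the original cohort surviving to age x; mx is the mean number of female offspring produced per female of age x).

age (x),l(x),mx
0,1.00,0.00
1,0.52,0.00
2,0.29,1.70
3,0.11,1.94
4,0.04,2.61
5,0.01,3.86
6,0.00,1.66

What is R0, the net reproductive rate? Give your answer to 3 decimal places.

0.849

lx·mx by age: 0, 0, 0.493, 0.2134, 0.1044, 0.0386, 0
R0 = Σ lx·mx = 0.8494 → 0.849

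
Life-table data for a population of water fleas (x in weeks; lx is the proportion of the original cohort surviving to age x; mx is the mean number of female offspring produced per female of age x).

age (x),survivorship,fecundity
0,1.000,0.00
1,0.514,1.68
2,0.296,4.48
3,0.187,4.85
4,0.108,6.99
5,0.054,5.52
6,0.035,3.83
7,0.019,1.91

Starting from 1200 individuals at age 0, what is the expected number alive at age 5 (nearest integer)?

Expected survivors = N0 · l_5 = 1200 × 0.054 = 64.8 → 65

65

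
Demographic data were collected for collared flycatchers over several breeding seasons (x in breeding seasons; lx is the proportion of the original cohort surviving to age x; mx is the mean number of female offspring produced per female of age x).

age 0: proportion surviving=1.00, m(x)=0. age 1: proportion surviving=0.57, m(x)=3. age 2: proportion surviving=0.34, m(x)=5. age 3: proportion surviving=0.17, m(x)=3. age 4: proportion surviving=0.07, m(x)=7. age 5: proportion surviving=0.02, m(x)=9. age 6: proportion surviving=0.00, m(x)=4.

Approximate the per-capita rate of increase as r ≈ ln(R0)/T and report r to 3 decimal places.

R0 = Σ lx·mx = 0 + 1.71 + 1.7 + 0.51 + 0.49 + 0.18 + 0 = 4.59
Σ x·lx·mx = 9.5; T = 9.5/4.59 = 2.06972…
r ≈ ln(R0)/T = ln(4.59)/2.06972… = 0.73627… → 0.736

0.736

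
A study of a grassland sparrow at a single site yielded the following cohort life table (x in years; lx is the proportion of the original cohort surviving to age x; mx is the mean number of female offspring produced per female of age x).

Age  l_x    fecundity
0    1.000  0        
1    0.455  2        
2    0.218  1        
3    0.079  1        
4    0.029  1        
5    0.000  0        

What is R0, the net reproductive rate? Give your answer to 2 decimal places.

lx·mx by age: 0, 0.91, 0.218, 0.079, 0.029, 0
R0 = Σ lx·mx = 1.236 → 1.24

1.24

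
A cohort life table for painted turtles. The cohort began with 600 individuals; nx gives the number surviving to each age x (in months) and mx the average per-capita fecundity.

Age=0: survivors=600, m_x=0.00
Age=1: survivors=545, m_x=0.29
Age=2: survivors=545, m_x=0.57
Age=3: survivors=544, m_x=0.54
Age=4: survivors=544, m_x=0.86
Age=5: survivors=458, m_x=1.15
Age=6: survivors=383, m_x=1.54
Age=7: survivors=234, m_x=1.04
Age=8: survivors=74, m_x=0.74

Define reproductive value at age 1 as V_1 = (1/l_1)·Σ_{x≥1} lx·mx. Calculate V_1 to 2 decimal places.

4.85

lx = nx/n0 = nx/600: 1, 0.90833…, 0.90833…, 0.90667…, 0.90667…, 0.76333…, 0.63833…, 0.39, 0.12333…
lx·mx for x ≥ 1: 0.263417…, 0.51775…, 0.4896…, 0.779733…, 0.877833…, 0.983033…, 0.4056, 0.091267… → sum = 4.408233…
V_1 = 4.408233… / l_1 = 4.408233… / 0.908333… = 4.853101… → 4.85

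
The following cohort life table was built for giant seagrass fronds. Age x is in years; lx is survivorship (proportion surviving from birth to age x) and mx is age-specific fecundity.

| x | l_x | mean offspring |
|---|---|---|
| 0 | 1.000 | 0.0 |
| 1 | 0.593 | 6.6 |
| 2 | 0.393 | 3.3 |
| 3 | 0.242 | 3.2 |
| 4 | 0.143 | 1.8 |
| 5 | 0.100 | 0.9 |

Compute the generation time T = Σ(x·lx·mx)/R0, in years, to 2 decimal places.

1.63

lx·mx: 0, 3.9138, 1.2969, 0.7744, 0.2574, 0.09 → R0 = 6.3325
x·lx·mx: 0, 3.9138, 2.5938, 2.3232, 1.0296, 0.45 → Σ = 10.3104
T = 10.3104 / 6.3325 = 1.628172… → 1.63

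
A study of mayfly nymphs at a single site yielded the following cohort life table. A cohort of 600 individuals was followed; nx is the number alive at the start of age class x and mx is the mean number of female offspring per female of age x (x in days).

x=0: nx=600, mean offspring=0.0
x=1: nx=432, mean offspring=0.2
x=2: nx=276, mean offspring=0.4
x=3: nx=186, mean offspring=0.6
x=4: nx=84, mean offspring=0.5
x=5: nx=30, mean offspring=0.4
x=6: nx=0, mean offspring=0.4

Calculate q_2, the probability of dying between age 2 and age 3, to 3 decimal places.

lx = nx/n0 = nx/600: 1, 0.72, 0.46, 0.31, 0.14, 0.05, 0
q_2 = (l_2 − l_3) / l_2 = (0.46 − 0.31) / 0.46
     = 0.15 / 0.46 = 0.326087… → 0.326

0.326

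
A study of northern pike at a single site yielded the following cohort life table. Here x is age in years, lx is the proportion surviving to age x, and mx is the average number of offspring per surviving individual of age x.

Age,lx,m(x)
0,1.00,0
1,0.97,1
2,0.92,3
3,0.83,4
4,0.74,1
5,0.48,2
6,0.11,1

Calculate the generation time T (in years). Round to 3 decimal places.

2.807

lx·mx: 0, 0.97, 2.76, 3.32, 0.74, 0.96, 0.11 → R0 = 8.86
x·lx·mx: 0, 0.97, 5.52, 9.96, 2.96, 4.8, 0.66 → Σ = 24.87
T = 24.87 / 8.86 = 2.806998… → 2.807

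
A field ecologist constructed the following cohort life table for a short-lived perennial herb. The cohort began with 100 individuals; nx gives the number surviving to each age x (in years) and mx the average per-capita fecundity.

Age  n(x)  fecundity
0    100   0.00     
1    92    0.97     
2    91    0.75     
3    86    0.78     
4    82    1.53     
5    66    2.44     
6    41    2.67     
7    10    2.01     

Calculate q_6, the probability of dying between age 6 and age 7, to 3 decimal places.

lx = nx/n0 = nx/100: 1, 0.92, 0.91, 0.86, 0.82, 0.66, 0.41, 0.1
q_6 = (l_6 − l_7) / l_6 = (0.41 − 0.1) / 0.41
     = 0.31 / 0.41 = 0.756098… → 0.756

0.756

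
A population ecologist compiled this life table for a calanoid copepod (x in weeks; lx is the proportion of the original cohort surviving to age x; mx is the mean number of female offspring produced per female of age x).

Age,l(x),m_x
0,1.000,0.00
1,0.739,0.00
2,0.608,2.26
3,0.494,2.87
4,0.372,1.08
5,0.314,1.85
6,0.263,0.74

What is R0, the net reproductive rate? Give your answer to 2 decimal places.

3.97

lx·mx by age: 0, 0, 1.37408, 1.41778, 0.40176, 0.5809, 0.19462
R0 = Σ lx·mx = 3.96914 → 3.97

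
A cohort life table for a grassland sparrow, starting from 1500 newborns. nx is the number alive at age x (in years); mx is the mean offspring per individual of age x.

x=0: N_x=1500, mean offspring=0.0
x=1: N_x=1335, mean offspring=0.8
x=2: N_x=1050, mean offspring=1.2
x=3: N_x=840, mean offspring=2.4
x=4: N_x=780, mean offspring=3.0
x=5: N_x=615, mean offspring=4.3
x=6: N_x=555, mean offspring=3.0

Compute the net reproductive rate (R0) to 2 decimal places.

7.33

lx = nx/n0 = nx/1500: 1, 0.89, 0.7, 0.56, 0.52, 0.41, 0.37
lx·mx by age: 0, 0.712, 0.84, 1.344, 1.56, 1.763, 1.11
R0 = Σ lx·mx = 7.329 → 7.33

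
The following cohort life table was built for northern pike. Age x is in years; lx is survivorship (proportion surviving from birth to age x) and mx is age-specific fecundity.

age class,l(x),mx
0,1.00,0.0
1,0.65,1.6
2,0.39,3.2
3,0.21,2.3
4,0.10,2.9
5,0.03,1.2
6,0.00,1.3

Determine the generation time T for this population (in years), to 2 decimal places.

2.04

lx·mx: 0, 1.04, 1.248, 0.483, 0.29, 0.036, 0 → R0 = 3.097
x·lx·mx: 0, 1.04, 2.496, 1.449, 1.16, 0.18, 0 → Σ = 6.325
T = 6.325 / 3.097 = 2.042299… → 2.04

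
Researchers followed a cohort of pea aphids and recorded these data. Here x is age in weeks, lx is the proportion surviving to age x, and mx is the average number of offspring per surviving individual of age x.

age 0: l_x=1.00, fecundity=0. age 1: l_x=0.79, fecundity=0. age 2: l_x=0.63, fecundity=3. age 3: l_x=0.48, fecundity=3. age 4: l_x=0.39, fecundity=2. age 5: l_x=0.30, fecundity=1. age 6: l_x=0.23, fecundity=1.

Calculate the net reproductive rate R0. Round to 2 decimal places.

lx·mx by age: 0, 0, 1.89, 1.44, 0.78, 0.3, 0.23
R0 = Σ lx·mx = 4.64 → 4.64

4.64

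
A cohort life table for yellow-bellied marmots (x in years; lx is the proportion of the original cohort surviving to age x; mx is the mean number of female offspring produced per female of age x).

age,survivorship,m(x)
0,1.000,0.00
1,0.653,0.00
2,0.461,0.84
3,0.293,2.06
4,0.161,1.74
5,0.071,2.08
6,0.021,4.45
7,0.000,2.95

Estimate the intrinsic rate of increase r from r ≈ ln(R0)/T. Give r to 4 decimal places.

0.1249

R0 = Σ lx·mx = 0 + 0 + 0.38724 + 0.60358 + 0.28014 + 0.14768 + 0.09345 + 0 = 1.51209
Σ x·lx·mx = 5.00488; T = 5.00488/1.51209 = 3.30991…
r ≈ ln(R0)/T = ln(1.51209)/3.30991… = 0.124926… → 0.1249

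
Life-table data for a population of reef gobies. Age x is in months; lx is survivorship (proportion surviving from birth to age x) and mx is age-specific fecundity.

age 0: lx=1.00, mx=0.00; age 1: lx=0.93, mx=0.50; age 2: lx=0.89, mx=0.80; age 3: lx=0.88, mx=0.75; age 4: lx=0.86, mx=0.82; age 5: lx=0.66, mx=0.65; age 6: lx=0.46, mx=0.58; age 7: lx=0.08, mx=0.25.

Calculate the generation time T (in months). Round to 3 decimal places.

3.246

lx·mx: 0, 0.465, 0.712, 0.66, 0.7052, 0.429, 0.2668, 0.02 → R0 = 3.258
x·lx·mx: 0, 0.465, 1.424, 1.98, 2.8208, 2.145, 1.6008, 0.14 → Σ = 10.5756
T = 10.5756 / 3.258 = 3.246041… → 3.246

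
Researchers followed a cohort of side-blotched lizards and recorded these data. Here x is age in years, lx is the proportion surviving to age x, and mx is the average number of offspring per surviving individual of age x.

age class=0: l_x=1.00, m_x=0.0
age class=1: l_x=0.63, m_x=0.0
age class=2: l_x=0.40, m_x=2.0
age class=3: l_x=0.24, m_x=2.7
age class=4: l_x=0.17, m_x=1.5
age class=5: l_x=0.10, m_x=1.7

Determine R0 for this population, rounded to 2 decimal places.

1.87

lx·mx by age: 0, 0, 0.8, 0.648, 0.255, 0.17
R0 = Σ lx·mx = 1.873 → 1.87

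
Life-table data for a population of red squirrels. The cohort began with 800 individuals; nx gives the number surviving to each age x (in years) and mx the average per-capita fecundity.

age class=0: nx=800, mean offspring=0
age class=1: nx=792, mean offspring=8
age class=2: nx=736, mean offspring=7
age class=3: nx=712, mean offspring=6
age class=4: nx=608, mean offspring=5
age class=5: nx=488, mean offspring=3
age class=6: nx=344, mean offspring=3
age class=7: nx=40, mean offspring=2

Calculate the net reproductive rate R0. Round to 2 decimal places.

lx = nx/n0 = nx/800: 1, 0.99, 0.92, 0.89, 0.76, 0.61, 0.43, 0.05
lx·mx by age: 0, 7.92, 6.44, 5.34, 3.8, 1.83, 1.29, 0.1
R0 = Σ lx·mx = 26.72 → 26.72

26.72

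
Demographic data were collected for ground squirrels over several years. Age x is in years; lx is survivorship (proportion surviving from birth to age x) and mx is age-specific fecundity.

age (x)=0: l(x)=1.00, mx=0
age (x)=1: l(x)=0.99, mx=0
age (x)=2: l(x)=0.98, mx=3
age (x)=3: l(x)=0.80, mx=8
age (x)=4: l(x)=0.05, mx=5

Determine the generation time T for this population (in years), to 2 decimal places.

lx·mx: 0, 0, 2.94, 6.4, 0.25 → R0 = 9.59
x·lx·mx: 0, 0, 5.88, 19.2, 1 → Σ = 26.08
T = 26.08 / 9.59 = 2.719499… → 2.72

2.72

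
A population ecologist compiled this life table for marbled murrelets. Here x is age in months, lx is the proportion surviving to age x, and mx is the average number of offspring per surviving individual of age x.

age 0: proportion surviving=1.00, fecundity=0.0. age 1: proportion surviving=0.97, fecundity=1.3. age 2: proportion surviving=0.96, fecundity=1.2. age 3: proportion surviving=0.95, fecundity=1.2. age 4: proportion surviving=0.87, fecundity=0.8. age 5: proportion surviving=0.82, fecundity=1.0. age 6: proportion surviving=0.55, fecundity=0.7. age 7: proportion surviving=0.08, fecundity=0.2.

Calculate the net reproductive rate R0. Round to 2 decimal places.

5.47

lx·mx by age: 0, 1.261, 1.152, 1.14, 0.696, 0.82, 0.385, 0.016
R0 = Σ lx·mx = 5.47 → 5.47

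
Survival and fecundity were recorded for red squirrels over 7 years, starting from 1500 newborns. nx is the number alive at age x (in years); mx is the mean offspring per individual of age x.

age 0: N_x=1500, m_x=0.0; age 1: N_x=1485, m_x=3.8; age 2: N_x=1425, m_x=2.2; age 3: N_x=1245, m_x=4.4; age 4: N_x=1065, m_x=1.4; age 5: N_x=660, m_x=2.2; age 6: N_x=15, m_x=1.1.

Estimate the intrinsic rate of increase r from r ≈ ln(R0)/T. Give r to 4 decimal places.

1.0082

lx = nx/n0 = nx/1500: 1, 0.99, 0.95, 0.83, 0.71, 0.44, 0.01
R0 = Σ lx·mx = 0 + 3.762 + 2.09 + 3.652 + 0.994 + 0.968 + 0.011 = 11.477
Σ x·lx·mx = 27.78; T = 27.78/11.477 = 2.42049…
r ≈ ln(R0)/T = ln(11.477)/2.42049… = 1.008202… → 1.0082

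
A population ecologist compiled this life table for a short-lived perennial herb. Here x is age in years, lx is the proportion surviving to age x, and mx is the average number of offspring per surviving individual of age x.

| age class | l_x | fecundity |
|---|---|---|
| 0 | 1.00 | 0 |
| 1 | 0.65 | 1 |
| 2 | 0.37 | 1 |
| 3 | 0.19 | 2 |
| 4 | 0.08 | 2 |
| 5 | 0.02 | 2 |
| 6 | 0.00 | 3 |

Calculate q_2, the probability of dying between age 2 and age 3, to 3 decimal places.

0.486

q_2 = (l_2 − l_3) / l_2 = (0.37 − 0.19) / 0.37
     = 0.18 / 0.37 = 0.486486… → 0.486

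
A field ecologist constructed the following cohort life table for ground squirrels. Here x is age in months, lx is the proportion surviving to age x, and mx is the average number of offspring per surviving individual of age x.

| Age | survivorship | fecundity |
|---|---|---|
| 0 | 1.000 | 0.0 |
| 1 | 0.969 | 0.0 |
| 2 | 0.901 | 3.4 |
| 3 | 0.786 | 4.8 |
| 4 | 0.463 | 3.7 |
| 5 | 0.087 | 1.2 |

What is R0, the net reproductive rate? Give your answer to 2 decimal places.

lx·mx by age: 0, 0, 3.0634, 3.7728, 1.7131, 0.1044
R0 = Σ lx·mx = 8.6537 → 8.65

8.65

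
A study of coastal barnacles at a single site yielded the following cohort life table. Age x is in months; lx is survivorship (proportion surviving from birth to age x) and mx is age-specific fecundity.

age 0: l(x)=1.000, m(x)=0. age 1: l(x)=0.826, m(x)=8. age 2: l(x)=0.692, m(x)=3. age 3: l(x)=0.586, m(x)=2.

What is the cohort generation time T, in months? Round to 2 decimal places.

lx·mx: 0, 6.608, 2.076, 1.172 → R0 = 9.856
x·lx·mx: 0, 6.608, 4.152, 3.516 → Σ = 14.276
T = 14.276 / 9.856 = 1.448458… → 1.45

1.45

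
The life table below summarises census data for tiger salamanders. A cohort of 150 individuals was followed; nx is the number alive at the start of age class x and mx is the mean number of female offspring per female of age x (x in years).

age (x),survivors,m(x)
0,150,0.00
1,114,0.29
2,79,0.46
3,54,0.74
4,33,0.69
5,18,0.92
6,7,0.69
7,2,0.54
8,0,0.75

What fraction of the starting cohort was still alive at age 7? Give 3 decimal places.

l_7 = n_7/n_0 = 2/150 = 0.013333… → 0.013

0.013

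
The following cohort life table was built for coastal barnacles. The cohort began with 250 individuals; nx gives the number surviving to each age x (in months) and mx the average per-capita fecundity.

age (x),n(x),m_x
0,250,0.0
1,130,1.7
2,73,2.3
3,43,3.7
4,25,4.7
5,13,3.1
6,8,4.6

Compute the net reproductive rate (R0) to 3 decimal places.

2.970

lx = nx/n0 = nx/250: 1, 0.52, 0.292, 0.172, 0.1, 0.052, 0.032
lx·mx by age: 0, 0.884, 0.6716, 0.6364, 0.47, 0.1612, 0.1472
R0 = Σ lx·mx = 2.9704 → 2.970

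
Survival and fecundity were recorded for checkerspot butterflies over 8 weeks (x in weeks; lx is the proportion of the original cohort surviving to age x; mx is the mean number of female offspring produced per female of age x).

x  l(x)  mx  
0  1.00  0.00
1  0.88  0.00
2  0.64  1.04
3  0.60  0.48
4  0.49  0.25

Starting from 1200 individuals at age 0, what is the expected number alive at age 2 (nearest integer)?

768

Expected survivors = N0 · l_2 = 1200 × 0.64 = 768 → 768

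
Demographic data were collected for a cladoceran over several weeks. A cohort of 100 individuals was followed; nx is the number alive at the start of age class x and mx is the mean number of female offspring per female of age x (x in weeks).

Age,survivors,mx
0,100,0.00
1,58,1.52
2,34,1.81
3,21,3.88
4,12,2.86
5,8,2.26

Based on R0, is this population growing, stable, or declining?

growing

lx = nx/n0 = nx/100: 1, 0.58, 0.34, 0.21, 0.12, 0.08
R0 = Σ lx·mx = 0 + 0.8816 + 0.6154 + 0.8148 + 0.3432 + 0.1808 = 2.8358
R0 > 1, so the population is growing.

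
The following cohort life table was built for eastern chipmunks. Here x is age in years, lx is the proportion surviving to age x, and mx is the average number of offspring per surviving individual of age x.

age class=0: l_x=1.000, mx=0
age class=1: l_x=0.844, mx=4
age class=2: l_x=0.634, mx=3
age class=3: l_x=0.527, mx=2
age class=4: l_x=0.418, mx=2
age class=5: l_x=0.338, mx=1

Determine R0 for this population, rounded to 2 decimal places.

lx·mx by age: 0, 3.376, 1.902, 1.054, 0.836, 0.338
R0 = Σ lx·mx = 7.506 → 7.51

7.51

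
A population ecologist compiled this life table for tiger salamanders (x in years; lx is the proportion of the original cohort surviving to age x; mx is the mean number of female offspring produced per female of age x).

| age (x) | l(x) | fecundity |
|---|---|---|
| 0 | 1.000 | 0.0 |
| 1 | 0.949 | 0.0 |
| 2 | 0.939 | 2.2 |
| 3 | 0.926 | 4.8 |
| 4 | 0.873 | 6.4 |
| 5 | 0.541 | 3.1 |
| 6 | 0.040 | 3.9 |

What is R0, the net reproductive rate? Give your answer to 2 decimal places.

13.93

lx·mx by age: 0, 0, 2.0658, 4.4448, 5.5872, 1.6771, 0.156
R0 = Σ lx·mx = 13.9309 → 13.93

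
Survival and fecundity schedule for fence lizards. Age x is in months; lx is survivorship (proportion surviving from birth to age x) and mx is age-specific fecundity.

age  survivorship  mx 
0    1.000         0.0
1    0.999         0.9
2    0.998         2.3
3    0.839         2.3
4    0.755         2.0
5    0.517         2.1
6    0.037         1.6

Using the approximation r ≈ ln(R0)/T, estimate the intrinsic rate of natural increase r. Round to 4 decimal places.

0.6908

R0 = Σ lx·mx = 0 + 0.8991 + 2.2954 + 1.9297 + 1.51 + 1.0857 + 0.0592 = 7.7791
Σ x·lx·mx = 23.1027; T = 23.1027/7.7791 = 2.96984…
r ≈ ln(R0)/T = ln(7.7791)/2.96984… = 0.690757… → 0.6908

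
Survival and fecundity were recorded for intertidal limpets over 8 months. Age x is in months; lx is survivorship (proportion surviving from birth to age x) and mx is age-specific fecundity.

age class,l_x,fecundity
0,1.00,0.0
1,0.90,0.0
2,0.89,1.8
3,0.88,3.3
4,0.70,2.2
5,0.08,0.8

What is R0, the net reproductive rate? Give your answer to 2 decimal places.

lx·mx by age: 0, 0, 1.602, 2.904, 1.54, 0.064
R0 = Σ lx·mx = 6.11 → 6.11

6.11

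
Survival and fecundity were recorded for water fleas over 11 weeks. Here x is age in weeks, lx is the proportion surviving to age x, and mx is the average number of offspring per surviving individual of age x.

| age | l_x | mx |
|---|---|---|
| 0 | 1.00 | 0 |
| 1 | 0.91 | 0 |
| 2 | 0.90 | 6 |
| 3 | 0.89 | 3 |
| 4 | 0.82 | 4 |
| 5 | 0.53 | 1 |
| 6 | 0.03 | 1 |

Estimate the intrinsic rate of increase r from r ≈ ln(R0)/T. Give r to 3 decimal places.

R0 = Σ lx·mx = 0 + 0 + 5.4 + 2.67 + 3.28 + 0.53 + 0.03 = 11.91
Σ x·lx·mx = 34.76; T = 34.76/11.91 = 2.91856…
r ≈ ln(R0)/T = ln(11.91)/2.91856… = 0.84884… → 0.849

0.849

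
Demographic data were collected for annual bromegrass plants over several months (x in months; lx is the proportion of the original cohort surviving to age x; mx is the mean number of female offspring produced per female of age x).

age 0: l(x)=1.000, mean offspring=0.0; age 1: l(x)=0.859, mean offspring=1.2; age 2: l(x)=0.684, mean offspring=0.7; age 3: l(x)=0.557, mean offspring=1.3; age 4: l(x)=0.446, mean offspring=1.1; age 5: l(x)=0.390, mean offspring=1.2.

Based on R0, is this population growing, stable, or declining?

growing

R0 = Σ lx·mx = 0 + 1.0308 + 0.4788 + 0.7241 + 0.4906 + 0.468 = 3.1923
R0 > 1, so the population is growing.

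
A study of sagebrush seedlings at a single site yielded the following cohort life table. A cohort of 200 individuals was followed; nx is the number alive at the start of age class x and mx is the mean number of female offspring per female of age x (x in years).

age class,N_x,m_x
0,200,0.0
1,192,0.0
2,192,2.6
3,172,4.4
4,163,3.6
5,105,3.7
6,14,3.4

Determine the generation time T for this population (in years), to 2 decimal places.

lx = nx/n0 = nx/200: 1, 0.96, 0.96, 0.86, 0.815, 0.525, 0.07
lx·mx: 0, 0, 2.496, 3.784, 2.934, 1.9425, 0.238 → R0 = 11.3945
x·lx·mx: 0, 0, 4.992, 11.352, 11.736, 9.7125, 1.428 → Σ = 39.2205
T = 39.2205 / 11.3945 = 3.442055… → 3.44

3.44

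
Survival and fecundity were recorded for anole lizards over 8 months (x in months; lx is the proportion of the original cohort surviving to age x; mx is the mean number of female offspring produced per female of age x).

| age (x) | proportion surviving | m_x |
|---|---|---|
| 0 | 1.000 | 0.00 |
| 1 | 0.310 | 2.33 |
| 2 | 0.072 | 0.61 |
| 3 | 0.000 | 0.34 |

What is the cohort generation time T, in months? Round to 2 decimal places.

1.06

lx·mx: 0, 0.7223, 0.04392, 0 → R0 = 0.76622
x·lx·mx: 0, 0.7223, 0.08784, 0 → Σ = 0.81014
T = 0.81014 / 0.76622 = 1.05732… → 1.06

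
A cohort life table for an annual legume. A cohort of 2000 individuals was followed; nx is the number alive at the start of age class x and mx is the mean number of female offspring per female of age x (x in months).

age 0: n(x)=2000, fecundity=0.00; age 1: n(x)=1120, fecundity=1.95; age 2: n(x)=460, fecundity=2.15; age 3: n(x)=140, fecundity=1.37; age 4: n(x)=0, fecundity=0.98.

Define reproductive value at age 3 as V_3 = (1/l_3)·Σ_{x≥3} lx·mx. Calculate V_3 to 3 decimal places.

1.370

lx = nx/n0 = nx/2000: 1, 0.56, 0.23, 0.07, 0
lx·mx for x ≥ 3: 0.0959, 0 → sum = 0.0959
V_3 = 0.0959 / l_3 = 0.0959 / 0.07 = 1.37 → 1.370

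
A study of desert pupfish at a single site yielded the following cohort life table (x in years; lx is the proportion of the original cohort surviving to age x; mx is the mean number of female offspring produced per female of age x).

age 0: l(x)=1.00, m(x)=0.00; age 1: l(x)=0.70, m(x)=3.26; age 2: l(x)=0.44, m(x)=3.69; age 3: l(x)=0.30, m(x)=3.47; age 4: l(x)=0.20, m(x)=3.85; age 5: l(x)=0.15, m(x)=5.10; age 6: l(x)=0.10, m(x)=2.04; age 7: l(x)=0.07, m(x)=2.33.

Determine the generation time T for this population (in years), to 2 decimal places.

2.62

lx·mx: 0, 2.282, 1.6236, 1.041, 0.77, 0.765, 0.204, 0.1631 → R0 = 6.8487
x·lx·mx: 0, 2.282, 3.2472, 3.123, 3.08, 3.825, 1.224, 1.1417 → Σ = 17.9229
T = 17.9229 / 6.8487 = 2.616978… → 2.62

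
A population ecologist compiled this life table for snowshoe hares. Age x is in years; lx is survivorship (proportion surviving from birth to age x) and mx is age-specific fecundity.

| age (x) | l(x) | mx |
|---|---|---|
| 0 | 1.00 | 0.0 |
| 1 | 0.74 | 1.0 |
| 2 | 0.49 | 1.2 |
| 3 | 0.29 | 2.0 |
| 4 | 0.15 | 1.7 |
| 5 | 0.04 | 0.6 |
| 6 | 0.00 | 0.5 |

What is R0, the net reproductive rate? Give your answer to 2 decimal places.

lx·mx by age: 0, 0.74, 0.588, 0.58, 0.255, 0.024, 0
R0 = Σ lx·mx = 2.187 → 2.19

2.19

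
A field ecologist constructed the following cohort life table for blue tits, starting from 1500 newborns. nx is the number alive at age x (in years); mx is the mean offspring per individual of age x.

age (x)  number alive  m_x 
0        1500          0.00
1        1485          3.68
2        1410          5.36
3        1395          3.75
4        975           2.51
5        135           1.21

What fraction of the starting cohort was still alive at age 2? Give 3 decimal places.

l_2 = n_2/n_0 = 1410/1500 = 0.94 → 0.940

0.940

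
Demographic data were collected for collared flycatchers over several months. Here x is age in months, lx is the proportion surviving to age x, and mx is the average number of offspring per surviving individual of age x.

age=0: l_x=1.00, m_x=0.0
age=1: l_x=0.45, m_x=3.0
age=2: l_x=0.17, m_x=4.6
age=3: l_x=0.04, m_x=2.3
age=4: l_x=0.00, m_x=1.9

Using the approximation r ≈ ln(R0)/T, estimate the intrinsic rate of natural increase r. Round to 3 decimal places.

0.557

R0 = Σ lx·mx = 0 + 1.35 + 0.782 + 0.092 + 0 = 2.224
Σ x·lx·mx = 3.19; T = 3.19/2.224 = 1.43435…
r ≈ ln(R0)/T = ln(2.224)/1.43435… = 0.55726… → 0.557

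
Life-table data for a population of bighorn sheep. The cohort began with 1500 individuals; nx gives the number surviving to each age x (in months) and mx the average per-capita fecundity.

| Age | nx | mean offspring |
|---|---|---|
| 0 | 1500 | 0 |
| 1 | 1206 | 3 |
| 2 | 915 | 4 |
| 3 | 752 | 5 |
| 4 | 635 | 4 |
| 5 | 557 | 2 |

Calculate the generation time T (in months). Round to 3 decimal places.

lx = nx/n0 = nx/1500: 1, 0.804, 0.61, 0.50133…, 0.42333…, 0.37133…
lx·mx: 0, 2.412, 2.44, 2.506667…, 1.693333…, 0.742667… → R0 = 9.794667…
x·lx·mx: 0, 2.412, 4.88, 7.52…, 6.773333…, 3.713333… → Σ = 25.298667…
T = 25.298667… / 9.794667… = 2.582902… → 2.583

2.583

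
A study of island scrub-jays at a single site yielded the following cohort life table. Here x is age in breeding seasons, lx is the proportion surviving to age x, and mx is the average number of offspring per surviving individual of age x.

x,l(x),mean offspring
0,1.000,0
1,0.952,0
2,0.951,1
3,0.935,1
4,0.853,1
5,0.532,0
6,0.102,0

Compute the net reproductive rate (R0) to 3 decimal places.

lx·mx by age: 0, 0, 0.951, 0.935, 0.853, 0, 0
R0 = Σ lx·mx = 2.739 → 2.739

2.739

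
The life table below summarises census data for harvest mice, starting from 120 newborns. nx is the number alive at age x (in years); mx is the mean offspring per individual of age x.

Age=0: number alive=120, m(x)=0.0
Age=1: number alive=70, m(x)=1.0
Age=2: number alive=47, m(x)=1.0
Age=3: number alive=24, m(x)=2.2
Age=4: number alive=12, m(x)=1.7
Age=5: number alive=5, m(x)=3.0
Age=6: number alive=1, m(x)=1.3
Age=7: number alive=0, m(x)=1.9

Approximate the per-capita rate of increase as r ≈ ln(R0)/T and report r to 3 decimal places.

lx = nx/n0 = nx/120: 1, 0.58333…, 0.39167…, 0.2, 0.1, 0.04167…, 0.00833…, 0
R0 = Σ lx·mx = 0 + 0.58333… + 0.39167… + 0.44 + 0.17 + 0.125… + 0.01083… + 0 = 1.720833…
Σ x·lx·mx = 4.056667…; T = 4.056667…/1.720833… = 2.35738…
r ≈ ln(R0)/T = ln(1.720833…)/2.35738… = 0.23026… → 0.230

0.230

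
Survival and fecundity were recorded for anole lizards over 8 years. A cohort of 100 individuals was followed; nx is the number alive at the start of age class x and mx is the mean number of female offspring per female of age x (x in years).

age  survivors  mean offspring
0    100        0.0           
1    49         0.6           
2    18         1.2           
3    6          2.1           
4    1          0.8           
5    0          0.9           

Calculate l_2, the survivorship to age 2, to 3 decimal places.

l_2 = n_2/n_0 = 18/100 = 0.18 → 0.180

0.180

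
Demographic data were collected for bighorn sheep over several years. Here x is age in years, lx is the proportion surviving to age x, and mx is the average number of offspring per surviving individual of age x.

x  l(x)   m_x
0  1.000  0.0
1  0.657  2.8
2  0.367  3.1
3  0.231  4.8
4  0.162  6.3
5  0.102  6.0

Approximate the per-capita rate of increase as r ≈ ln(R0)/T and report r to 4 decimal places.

R0 = Σ lx·mx = 0 + 1.8396 + 1.1377 + 1.1088 + 1.0206 + 0.612 = 5.7187
Σ x·lx·mx = 14.5838; T = 14.5838/5.7187 = 2.55019…
r ≈ ln(R0)/T = ln(5.7187)/2.55019… = 0.683768… → 0.6838

0.6838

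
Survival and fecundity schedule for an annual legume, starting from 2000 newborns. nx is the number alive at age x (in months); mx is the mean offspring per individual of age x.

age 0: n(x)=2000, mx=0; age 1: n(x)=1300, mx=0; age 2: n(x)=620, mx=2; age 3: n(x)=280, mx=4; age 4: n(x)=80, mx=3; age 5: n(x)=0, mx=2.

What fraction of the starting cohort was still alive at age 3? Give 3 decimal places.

0.140

l_3 = n_3/n_0 = 280/2000 = 0.14 → 0.140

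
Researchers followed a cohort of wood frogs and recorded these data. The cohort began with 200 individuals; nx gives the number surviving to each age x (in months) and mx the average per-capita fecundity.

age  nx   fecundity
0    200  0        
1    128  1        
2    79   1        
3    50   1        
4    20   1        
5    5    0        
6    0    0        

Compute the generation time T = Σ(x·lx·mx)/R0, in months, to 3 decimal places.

lx = nx/n0 = nx/200: 1, 0.64, 0.395, 0.25, 0.1, 0.025, 0
lx·mx: 0, 0.64, 0.395, 0.25, 0.1, 0, 0 → R0 = 1.385
x·lx·mx: 0, 0.64, 0.79, 0.75, 0.4, 0, 0 → Σ = 2.58
T = 2.58 / 1.385 = 1.862816… → 1.863

1.863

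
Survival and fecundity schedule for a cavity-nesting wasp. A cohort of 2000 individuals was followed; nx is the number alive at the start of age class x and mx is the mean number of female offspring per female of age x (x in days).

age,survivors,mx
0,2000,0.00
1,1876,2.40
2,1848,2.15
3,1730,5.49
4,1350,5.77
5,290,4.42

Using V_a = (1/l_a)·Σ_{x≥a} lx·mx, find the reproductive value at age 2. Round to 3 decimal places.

lx = nx/n0 = nx/2000: 1, 0.938, 0.924, 0.865, 0.675, 0.145
lx·mx for x ≥ 2: 1.9866, 4.74885, 3.89475, 0.6409 → sum = 11.2711
V_2 = 11.2711 / l_2 = 11.2711 / 0.924 = 12.19816… → 12.198

12.198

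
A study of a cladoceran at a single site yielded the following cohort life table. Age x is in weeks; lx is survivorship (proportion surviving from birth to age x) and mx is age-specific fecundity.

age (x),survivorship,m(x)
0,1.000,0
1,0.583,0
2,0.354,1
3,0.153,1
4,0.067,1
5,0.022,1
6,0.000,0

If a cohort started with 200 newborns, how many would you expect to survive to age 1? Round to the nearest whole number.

117

Expected survivors = N0 · l_1 = 200 × 0.583 = 116.6 → 117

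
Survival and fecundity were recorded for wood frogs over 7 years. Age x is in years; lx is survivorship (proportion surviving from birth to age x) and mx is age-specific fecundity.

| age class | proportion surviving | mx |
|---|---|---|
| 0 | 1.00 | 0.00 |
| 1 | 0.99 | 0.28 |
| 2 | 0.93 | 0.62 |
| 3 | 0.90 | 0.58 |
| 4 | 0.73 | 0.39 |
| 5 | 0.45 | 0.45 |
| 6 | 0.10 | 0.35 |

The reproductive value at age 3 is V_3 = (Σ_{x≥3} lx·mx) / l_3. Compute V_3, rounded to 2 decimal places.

lx·mx for x ≥ 3: 0.522, 0.2847, 0.2025, 0.035 → sum = 1.0442
V_3 = 1.0442 / l_3 = 1.0442 / 0.9 = 1.160222… → 1.16

1.16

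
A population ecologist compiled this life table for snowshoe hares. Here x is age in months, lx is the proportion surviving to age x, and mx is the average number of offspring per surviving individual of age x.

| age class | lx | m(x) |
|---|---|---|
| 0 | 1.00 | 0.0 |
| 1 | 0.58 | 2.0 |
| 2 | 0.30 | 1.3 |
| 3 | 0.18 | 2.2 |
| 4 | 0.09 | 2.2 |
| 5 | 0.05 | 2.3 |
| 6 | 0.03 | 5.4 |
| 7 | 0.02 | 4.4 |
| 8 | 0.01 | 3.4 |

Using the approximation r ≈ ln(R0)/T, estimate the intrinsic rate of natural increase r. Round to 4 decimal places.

R0 = Σ lx·mx = 0 + 1.16 + 0.39 + 0.396 + 0.198 + 0.115 + 0.162 + 0.088 + 0.034 = 2.543
Σ x·lx·mx = 6.355; T = 6.355/2.543 = 2.49902…
r ≈ ln(R0)/T = ln(2.543)/2.49902… = 0.373485… → 0.3735

0.3735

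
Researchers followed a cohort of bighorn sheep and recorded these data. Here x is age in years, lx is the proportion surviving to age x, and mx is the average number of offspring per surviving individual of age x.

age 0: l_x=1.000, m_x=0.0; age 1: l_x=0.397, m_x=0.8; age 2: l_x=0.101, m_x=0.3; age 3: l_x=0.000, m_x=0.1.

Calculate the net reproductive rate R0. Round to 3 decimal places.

lx·mx by age: 0, 0.3176, 0.0303, 0
R0 = Σ lx·mx = 0.3479 → 0.348

0.348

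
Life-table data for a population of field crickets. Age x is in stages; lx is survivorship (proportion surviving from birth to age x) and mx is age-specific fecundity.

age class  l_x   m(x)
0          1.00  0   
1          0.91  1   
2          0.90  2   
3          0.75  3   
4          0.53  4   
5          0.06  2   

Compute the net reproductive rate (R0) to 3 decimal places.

lx·mx by age: 0, 0.91, 1.8, 2.25, 2.12, 0.12
R0 = Σ lx·mx = 7.2 → 7.200

7.200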